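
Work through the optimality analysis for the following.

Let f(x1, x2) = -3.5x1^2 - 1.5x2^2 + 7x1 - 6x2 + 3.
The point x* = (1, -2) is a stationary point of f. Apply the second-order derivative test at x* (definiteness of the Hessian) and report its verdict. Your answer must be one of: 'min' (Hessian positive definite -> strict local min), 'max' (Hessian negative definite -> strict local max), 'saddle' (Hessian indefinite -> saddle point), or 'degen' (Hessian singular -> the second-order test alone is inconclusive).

Compute the Hessian H = grad^2 f:
  H = [[-7, 0], [0, -3]]
Verify stationarity: grad f(x*) = H x* + g = (0, 0).
Eigenvalues of H: -7, -3.
Both eigenvalues < 0, so H is negative definite -> x* is a strict local max.

max


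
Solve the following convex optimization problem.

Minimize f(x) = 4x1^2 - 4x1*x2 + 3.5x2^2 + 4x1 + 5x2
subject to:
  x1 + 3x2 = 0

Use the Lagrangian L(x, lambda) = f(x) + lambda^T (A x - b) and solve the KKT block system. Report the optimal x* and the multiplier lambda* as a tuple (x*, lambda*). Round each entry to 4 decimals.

Form the Lagrangian:
  L(x, lambda) = (1/2) x^T Q x + c^T x + lambda^T (A x - b)
Stationarity (grad_x L = 0): Q x + c + A^T lambda = 0.
Primal feasibility: A x = b.

This gives the KKT block system:
  [ Q   A^T ] [ x     ]   [-c ]
  [ A    0  ] [ lambda ] = [ b ]

Solving the linear system:
  x*      = (-0.2039, 0.068)
  lambda* = (-2.0971)
  f(x*)   = -0.2379

x* = (-0.2039, 0.068), lambda* = (-2.0971)


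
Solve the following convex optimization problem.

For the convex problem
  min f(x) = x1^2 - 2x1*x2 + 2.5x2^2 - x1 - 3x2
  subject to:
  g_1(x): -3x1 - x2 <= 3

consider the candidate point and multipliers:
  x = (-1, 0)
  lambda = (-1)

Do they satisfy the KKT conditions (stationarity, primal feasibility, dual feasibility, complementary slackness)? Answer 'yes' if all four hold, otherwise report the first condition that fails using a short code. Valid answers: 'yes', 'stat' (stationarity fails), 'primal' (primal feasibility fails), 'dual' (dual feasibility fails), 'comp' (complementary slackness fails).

Gradient of f: grad f(x) = Q x + c = (-3, -1)
Constraint values g_i(x) = a_i^T x - b_i:
  g_1((-1, 0)) = 0
Stationarity residual: grad f(x) + sum_i lambda_i a_i = (0, 0)
  -> stationarity OK
Primal feasibility (all g_i <= 0): OK
Dual feasibility (all lambda_i >= 0): FAILS
Complementary slackness (lambda_i * g_i(x) = 0 for all i): OK

Verdict: the first failing condition is dual_feasibility -> dual.

dual


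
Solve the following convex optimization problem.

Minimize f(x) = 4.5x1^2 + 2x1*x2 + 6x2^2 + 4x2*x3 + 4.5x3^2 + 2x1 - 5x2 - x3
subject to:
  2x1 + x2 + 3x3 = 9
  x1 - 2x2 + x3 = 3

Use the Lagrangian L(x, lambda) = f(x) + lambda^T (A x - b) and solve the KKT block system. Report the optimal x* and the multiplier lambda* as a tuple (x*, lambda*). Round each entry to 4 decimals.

Form the Lagrangian:
  L(x, lambda) = (1/2) x^T Q x + c^T x + lambda^T (A x - b)
Stationarity (grad_x L = 0): Q x + c + A^T lambda = 0.
Primal feasibility: A x = b.

This gives the KKT block system:
  [ Q   A^T ] [ x     ]   [-c ]
  [ A    0  ] [ lambda ] = [ b ]

Solving the linear system:
  x*      = (1.1456, 0.1637, 2.1817)
  lambda* = (-6.6517, 0.6652)
  f(x*)   = 28.5803

x* = (1.1456, 0.1637, 2.1817), lambda* = (-6.6517, 0.6652)


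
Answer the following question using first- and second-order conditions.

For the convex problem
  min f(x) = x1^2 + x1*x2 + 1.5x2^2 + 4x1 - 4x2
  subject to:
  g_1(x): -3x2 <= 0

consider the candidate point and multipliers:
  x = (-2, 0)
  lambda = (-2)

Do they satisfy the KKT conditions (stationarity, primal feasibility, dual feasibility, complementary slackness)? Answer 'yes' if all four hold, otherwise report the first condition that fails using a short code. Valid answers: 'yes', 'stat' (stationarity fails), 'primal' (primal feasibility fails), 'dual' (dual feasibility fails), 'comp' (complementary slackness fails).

Gradient of f: grad f(x) = Q x + c = (0, -6)
Constraint values g_i(x) = a_i^T x - b_i:
  g_1((-2, 0)) = 0
Stationarity residual: grad f(x) + sum_i lambda_i a_i = (0, 0)
  -> stationarity OK
Primal feasibility (all g_i <= 0): OK
Dual feasibility (all lambda_i >= 0): FAILS
Complementary slackness (lambda_i * g_i(x) = 0 for all i): OK

Verdict: the first failing condition is dual_feasibility -> dual.

dual


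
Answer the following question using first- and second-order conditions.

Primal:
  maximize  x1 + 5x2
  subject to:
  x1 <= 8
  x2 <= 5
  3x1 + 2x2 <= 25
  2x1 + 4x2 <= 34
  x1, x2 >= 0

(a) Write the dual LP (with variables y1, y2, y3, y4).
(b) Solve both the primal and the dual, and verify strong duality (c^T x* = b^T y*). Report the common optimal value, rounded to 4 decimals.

The standard primal-dual pair for 'max c^T x s.t. A x <= b, x >= 0' is:
  Dual:  min b^T y  s.t.  A^T y >= c,  y >= 0.

So the dual LP is:
  minimize  8y1 + 5y2 + 25y3 + 34y4
  subject to:
    y1 + 3y3 + 2y4 >= 1
    y2 + 2y3 + 4y4 >= 5
    y1, y2, y3, y4 >= 0

Solving the primal: x* = (5, 5).
  primal value c^T x* = 30.
Solving the dual: y* = (0, 4.3333, 0.3333, 0).
  dual value b^T y* = 30.
Strong duality: c^T x* = b^T y*. Confirmed.

30


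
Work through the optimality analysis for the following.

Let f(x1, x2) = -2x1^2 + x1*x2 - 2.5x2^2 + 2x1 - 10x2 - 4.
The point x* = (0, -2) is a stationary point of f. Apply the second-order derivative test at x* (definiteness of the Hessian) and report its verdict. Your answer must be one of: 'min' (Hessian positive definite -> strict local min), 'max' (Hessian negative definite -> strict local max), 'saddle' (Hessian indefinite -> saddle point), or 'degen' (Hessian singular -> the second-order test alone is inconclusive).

Compute the Hessian H = grad^2 f:
  H = [[-4, 1], [1, -5]]
Verify stationarity: grad f(x*) = H x* + g = (0, 0).
Eigenvalues of H: -5.618, -3.382.
Both eigenvalues < 0, so H is negative definite -> x* is a strict local max.

max


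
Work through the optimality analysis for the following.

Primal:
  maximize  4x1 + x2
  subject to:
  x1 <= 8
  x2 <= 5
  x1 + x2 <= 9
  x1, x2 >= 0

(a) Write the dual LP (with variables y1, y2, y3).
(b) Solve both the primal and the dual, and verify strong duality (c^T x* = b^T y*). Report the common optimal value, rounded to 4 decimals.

The standard primal-dual pair for 'max c^T x s.t. A x <= b, x >= 0' is:
  Dual:  min b^T y  s.t.  A^T y >= c,  y >= 0.

So the dual LP is:
  minimize  8y1 + 5y2 + 9y3
  subject to:
    y1 + y3 >= 4
    y2 + y3 >= 1
    y1, y2, y3 >= 0

Solving the primal: x* = (8, 1).
  primal value c^T x* = 33.
Solving the dual: y* = (3, 0, 1).
  dual value b^T y* = 33.
Strong duality: c^T x* = b^T y*. Confirmed.

33


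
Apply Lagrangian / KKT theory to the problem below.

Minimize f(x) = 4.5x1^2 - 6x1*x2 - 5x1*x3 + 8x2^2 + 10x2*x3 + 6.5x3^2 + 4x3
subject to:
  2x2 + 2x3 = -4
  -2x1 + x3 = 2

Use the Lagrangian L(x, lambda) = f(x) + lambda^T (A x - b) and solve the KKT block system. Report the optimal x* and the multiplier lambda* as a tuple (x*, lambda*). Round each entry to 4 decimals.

Form the Lagrangian:
  L(x, lambda) = (1/2) x^T Q x + c^T x + lambda^T (A x - b)
Stationarity (grad_x L = 0): Q x + c + A^T lambda = 0.
Primal feasibility: A x = b.

This gives the KKT block system:
  [ Q   A^T ] [ x     ]   [-c ]
  [ A    0  ] [ lambda ] = [ b ]

Solving the linear system:
  x*      = (-1.6735, -0.6531, -1.3469)
  lambda* = (6.9388, -2.2041)
  f(x*)   = 13.3878

x* = (-1.6735, -0.6531, -1.3469), lambda* = (6.9388, -2.2041)


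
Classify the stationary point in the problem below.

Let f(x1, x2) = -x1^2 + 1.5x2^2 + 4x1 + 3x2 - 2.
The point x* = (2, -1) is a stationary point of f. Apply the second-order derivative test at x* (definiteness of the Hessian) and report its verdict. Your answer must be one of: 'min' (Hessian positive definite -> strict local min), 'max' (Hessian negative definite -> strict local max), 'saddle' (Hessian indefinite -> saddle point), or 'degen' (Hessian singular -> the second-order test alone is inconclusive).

Compute the Hessian H = grad^2 f:
  H = [[-2, 0], [0, 3]]
Verify stationarity: grad f(x*) = H x* + g = (0, 0).
Eigenvalues of H: -2, 3.
Eigenvalues have mixed signs, so H is indefinite -> x* is a saddle point.

saddle


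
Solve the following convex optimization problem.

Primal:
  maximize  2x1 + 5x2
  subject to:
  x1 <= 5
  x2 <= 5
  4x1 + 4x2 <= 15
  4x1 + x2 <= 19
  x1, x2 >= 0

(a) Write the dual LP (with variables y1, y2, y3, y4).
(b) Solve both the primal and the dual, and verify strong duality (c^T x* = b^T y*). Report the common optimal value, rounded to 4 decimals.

The standard primal-dual pair for 'max c^T x s.t. A x <= b, x >= 0' is:
  Dual:  min b^T y  s.t.  A^T y >= c,  y >= 0.

So the dual LP is:
  minimize  5y1 + 5y2 + 15y3 + 19y4
  subject to:
    y1 + 4y3 + 4y4 >= 2
    y2 + 4y3 + y4 >= 5
    y1, y2, y3, y4 >= 0

Solving the primal: x* = (0, 3.75).
  primal value c^T x* = 18.75.
Solving the dual: y* = (0, 0, 1.25, 0).
  dual value b^T y* = 18.75.
Strong duality: c^T x* = b^T y*. Confirmed.

18.75


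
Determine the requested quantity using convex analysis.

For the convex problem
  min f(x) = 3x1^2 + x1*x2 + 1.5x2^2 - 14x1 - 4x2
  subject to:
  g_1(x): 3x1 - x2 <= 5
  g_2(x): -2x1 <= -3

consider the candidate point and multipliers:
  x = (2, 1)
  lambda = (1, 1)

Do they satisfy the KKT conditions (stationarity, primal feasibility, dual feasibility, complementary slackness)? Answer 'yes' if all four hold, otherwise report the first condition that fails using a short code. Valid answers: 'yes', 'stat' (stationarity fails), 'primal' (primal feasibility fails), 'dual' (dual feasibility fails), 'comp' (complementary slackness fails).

Gradient of f: grad f(x) = Q x + c = (-1, 1)
Constraint values g_i(x) = a_i^T x - b_i:
  g_1((2, 1)) = 0
  g_2((2, 1)) = -1
Stationarity residual: grad f(x) + sum_i lambda_i a_i = (0, 0)
  -> stationarity OK
Primal feasibility (all g_i <= 0): OK
Dual feasibility (all lambda_i >= 0): OK
Complementary slackness (lambda_i * g_i(x) = 0 for all i): FAILS

Verdict: the first failing condition is complementary_slackness -> comp.

comp


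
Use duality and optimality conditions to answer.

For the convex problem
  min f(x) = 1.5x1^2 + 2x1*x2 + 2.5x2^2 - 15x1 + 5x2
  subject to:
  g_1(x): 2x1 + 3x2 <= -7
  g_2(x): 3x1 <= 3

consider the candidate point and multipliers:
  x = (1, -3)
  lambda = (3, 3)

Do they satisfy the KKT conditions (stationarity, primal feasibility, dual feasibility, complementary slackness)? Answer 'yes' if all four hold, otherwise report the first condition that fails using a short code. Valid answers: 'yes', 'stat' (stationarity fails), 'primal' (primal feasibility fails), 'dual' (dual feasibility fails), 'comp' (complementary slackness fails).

Gradient of f: grad f(x) = Q x + c = (-18, -8)
Constraint values g_i(x) = a_i^T x - b_i:
  g_1((1, -3)) = 0
  g_2((1, -3)) = 0
Stationarity residual: grad f(x) + sum_i lambda_i a_i = (-3, 1)
  -> stationarity FAILS
Primal feasibility (all g_i <= 0): OK
Dual feasibility (all lambda_i >= 0): OK
Complementary slackness (lambda_i * g_i(x) = 0 for all i): OK

Verdict: the first failing condition is stationarity -> stat.

stat


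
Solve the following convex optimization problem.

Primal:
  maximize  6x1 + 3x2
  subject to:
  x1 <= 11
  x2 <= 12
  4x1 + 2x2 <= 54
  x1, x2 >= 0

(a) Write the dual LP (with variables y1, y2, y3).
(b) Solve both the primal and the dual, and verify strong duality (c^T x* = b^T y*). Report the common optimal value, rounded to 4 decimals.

The standard primal-dual pair for 'max c^T x s.t. A x <= b, x >= 0' is:
  Dual:  min b^T y  s.t.  A^T y >= c,  y >= 0.

So the dual LP is:
  minimize  11y1 + 12y2 + 54y3
  subject to:
    y1 + 4y3 >= 6
    y2 + 2y3 >= 3
    y1, y2, y3 >= 0

Solving the primal: x* = (7.5, 12).
  primal value c^T x* = 81.
Solving the dual: y* = (0, 0, 1.5).
  dual value b^T y* = 81.
Strong duality: c^T x* = b^T y*. Confirmed.

81


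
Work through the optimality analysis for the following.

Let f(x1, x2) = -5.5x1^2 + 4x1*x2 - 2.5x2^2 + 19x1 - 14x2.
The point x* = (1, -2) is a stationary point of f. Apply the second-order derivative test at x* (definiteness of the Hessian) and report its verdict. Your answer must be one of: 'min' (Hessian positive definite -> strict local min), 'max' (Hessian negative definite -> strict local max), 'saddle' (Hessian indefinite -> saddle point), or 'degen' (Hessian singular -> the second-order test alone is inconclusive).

Compute the Hessian H = grad^2 f:
  H = [[-11, 4], [4, -5]]
Verify stationarity: grad f(x*) = H x* + g = (0, 0).
Eigenvalues of H: -13, -3.
Both eigenvalues < 0, so H is negative definite -> x* is a strict local max.

max


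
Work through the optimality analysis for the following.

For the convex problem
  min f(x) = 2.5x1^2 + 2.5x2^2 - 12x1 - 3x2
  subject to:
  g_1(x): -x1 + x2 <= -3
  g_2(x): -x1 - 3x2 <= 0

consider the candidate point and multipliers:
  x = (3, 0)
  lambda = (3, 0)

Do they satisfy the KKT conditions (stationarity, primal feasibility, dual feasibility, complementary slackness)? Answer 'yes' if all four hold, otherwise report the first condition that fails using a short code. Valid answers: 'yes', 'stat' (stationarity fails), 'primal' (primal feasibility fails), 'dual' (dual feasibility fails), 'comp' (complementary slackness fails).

Gradient of f: grad f(x) = Q x + c = (3, -3)
Constraint values g_i(x) = a_i^T x - b_i:
  g_1((3, 0)) = 0
  g_2((3, 0)) = -3
Stationarity residual: grad f(x) + sum_i lambda_i a_i = (0, 0)
  -> stationarity OK
Primal feasibility (all g_i <= 0): OK
Dual feasibility (all lambda_i >= 0): OK
Complementary slackness (lambda_i * g_i(x) = 0 for all i): OK

Verdict: yes, KKT holds.

yes


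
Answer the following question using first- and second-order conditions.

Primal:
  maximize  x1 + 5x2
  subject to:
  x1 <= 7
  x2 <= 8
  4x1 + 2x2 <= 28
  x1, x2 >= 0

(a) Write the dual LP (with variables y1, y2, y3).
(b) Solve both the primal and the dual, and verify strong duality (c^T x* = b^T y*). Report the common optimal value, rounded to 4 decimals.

The standard primal-dual pair for 'max c^T x s.t. A x <= b, x >= 0' is:
  Dual:  min b^T y  s.t.  A^T y >= c,  y >= 0.

So the dual LP is:
  minimize  7y1 + 8y2 + 28y3
  subject to:
    y1 + 4y3 >= 1
    y2 + 2y3 >= 5
    y1, y2, y3 >= 0

Solving the primal: x* = (3, 8).
  primal value c^T x* = 43.
Solving the dual: y* = (0, 4.5, 0.25).
  dual value b^T y* = 43.
Strong duality: c^T x* = b^T y*. Confirmed.

43


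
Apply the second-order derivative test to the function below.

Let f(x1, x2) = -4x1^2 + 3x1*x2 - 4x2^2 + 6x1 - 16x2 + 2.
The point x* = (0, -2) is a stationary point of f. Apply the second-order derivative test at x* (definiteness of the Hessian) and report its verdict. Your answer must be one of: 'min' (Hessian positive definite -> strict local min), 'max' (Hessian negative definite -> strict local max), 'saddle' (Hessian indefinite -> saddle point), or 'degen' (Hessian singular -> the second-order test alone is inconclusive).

Compute the Hessian H = grad^2 f:
  H = [[-8, 3], [3, -8]]
Verify stationarity: grad f(x*) = H x* + g = (0, 0).
Eigenvalues of H: -11, -5.
Both eigenvalues < 0, so H is negative definite -> x* is a strict local max.

max


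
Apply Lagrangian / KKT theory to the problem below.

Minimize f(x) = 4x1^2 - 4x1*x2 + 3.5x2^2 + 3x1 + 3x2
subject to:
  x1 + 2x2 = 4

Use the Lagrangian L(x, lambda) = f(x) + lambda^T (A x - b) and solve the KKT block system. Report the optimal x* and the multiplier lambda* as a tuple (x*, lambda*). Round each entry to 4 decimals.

Form the Lagrangian:
  L(x, lambda) = (1/2) x^T Q x + c^T x + lambda^T (A x - b)
Stationarity (grad_x L = 0): Q x + c + A^T lambda = 0.
Primal feasibility: A x = b.

This gives the KKT block system:
  [ Q   A^T ] [ x     ]   [-c ]
  [ A    0  ] [ lambda ] = [ b ]

Solving the linear system:
  x*      = (0.9818, 1.5091)
  lambda* = (-4.8182)
  f(x*)   = 13.3727

x* = (0.9818, 1.5091), lambda* = (-4.8182)


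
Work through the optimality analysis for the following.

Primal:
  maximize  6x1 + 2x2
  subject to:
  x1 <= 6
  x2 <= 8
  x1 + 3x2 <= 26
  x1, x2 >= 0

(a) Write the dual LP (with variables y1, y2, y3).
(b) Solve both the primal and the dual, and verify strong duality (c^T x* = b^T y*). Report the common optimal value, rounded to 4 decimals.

The standard primal-dual pair for 'max c^T x s.t. A x <= b, x >= 0' is:
  Dual:  min b^T y  s.t.  A^T y >= c,  y >= 0.

So the dual LP is:
  minimize  6y1 + 8y2 + 26y3
  subject to:
    y1 + y3 >= 6
    y2 + 3y3 >= 2
    y1, y2, y3 >= 0

Solving the primal: x* = (6, 6.6667).
  primal value c^T x* = 49.3333.
Solving the dual: y* = (5.3333, 0, 0.6667).
  dual value b^T y* = 49.3333.
Strong duality: c^T x* = b^T y*. Confirmed.

49.3333


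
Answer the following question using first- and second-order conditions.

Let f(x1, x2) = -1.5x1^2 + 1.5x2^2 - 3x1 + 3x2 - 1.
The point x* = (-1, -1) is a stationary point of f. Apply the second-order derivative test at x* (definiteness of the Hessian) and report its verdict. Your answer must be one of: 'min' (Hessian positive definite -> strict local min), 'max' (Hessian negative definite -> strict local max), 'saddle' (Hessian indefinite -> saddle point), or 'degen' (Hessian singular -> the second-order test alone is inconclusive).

Compute the Hessian H = grad^2 f:
  H = [[-3, 0], [0, 3]]
Verify stationarity: grad f(x*) = H x* + g = (0, 0).
Eigenvalues of H: -3, 3.
Eigenvalues have mixed signs, so H is indefinite -> x* is a saddle point.

saddle


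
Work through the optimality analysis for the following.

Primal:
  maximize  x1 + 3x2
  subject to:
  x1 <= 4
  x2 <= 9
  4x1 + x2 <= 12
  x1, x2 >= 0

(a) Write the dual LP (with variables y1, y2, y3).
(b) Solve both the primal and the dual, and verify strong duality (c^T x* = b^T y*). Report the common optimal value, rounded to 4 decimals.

The standard primal-dual pair for 'max c^T x s.t. A x <= b, x >= 0' is:
  Dual:  min b^T y  s.t.  A^T y >= c,  y >= 0.

So the dual LP is:
  minimize  4y1 + 9y2 + 12y3
  subject to:
    y1 + 4y3 >= 1
    y2 + y3 >= 3
    y1, y2, y3 >= 0

Solving the primal: x* = (0.75, 9).
  primal value c^T x* = 27.75.
Solving the dual: y* = (0, 2.75, 0.25).
  dual value b^T y* = 27.75.
Strong duality: c^T x* = b^T y*. Confirmed.

27.75


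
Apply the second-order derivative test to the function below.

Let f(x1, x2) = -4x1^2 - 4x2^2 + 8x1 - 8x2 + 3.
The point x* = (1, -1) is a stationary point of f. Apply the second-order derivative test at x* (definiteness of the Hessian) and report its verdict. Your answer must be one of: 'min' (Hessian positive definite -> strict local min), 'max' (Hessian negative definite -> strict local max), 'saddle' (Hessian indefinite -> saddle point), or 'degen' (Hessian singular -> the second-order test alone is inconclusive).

Compute the Hessian H = grad^2 f:
  H = [[-8, 0], [0, -8]]
Verify stationarity: grad f(x*) = H x* + g = (0, 0).
Eigenvalues of H: -8, -8.
Both eigenvalues < 0, so H is negative definite -> x* is a strict local max.

max


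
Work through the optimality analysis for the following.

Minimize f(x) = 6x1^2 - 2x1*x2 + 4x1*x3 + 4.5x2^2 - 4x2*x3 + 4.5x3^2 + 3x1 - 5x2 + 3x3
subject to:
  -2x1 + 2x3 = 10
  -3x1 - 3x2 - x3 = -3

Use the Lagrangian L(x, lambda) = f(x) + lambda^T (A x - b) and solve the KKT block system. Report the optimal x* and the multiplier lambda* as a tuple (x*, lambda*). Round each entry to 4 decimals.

Form the Lagrangian:
  L(x, lambda) = (1/2) x^T Q x + c^T x + lambda^T (A x - b)
Stationarity (grad_x L = 0): Q x + c + A^T lambda = 0.
Primal feasibility: A x = b.

This gives the KKT block system:
  [ Q   A^T ] [ x     ]   [-c ]
  [ A    0  ] [ lambda ] = [ b ]

Solving the linear system:
  x*      = (-1.9071, 1.8761, 3.0929)
  lambda* = (-7.2969, 1.1093)
  f(x*)   = 35.2368

x* = (-1.9071, 1.8761, 3.0929), lambda* = (-7.2969, 1.1093)


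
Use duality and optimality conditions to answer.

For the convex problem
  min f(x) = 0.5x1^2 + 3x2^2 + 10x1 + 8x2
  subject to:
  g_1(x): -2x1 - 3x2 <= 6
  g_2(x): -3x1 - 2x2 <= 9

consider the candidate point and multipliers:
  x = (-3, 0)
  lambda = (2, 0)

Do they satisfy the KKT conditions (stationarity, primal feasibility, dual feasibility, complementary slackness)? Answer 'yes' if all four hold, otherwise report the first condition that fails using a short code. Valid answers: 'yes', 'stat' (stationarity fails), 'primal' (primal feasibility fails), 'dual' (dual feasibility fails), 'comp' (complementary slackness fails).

Gradient of f: grad f(x) = Q x + c = (7, 8)
Constraint values g_i(x) = a_i^T x - b_i:
  g_1((-3, 0)) = 0
  g_2((-3, 0)) = 0
Stationarity residual: grad f(x) + sum_i lambda_i a_i = (3, 2)
  -> stationarity FAILS
Primal feasibility (all g_i <= 0): OK
Dual feasibility (all lambda_i >= 0): OK
Complementary slackness (lambda_i * g_i(x) = 0 for all i): OK

Verdict: the first failing condition is stationarity -> stat.

stat


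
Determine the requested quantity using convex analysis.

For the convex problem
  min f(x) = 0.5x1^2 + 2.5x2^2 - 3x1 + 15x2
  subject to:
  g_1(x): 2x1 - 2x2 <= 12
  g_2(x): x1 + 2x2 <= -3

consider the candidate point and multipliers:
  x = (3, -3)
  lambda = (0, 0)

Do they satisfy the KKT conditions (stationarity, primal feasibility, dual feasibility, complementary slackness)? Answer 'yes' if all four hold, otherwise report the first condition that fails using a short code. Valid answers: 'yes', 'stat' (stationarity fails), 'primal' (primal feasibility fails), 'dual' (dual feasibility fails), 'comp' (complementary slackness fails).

Gradient of f: grad f(x) = Q x + c = (0, 0)
Constraint values g_i(x) = a_i^T x - b_i:
  g_1((3, -3)) = 0
  g_2((3, -3)) = 0
Stationarity residual: grad f(x) + sum_i lambda_i a_i = (0, 0)
  -> stationarity OK
Primal feasibility (all g_i <= 0): OK
Dual feasibility (all lambda_i >= 0): OK
Complementary slackness (lambda_i * g_i(x) = 0 for all i): OK

Verdict: yes, KKT holds.

yes


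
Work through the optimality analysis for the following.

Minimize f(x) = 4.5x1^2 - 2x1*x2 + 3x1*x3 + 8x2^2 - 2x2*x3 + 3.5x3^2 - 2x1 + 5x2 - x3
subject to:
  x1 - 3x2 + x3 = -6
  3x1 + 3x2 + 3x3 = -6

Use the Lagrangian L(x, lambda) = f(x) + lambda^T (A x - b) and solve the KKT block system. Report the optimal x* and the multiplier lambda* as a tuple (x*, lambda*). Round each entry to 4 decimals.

Form the Lagrangian:
  L(x, lambda) = (1/2) x^T Q x + c^T x + lambda^T (A x - b)
Stationarity (grad_x L = 0): Q x + c + A^T lambda = 0.
Primal feasibility: A x = b.

This gives the KKT block system:
  [ Q   A^T ] [ x     ]   [-c ]
  [ A    0  ] [ lambda ] = [ b ]

Solving the linear system:
  x*      = (-1.1, 1, -1.9)
  lambda* = (11.65, 2.65)
  f(x*)   = 47.45

x* = (-1.1, 1, -1.9), lambda* = (11.65, 2.65)


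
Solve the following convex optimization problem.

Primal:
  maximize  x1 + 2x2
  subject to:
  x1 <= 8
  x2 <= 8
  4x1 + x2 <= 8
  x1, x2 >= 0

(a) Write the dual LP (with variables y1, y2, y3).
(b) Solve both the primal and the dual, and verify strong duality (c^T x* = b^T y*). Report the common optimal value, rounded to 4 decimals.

The standard primal-dual pair for 'max c^T x s.t. A x <= b, x >= 0' is:
  Dual:  min b^T y  s.t.  A^T y >= c,  y >= 0.

So the dual LP is:
  minimize  8y1 + 8y2 + 8y3
  subject to:
    y1 + 4y3 >= 1
    y2 + y3 >= 2
    y1, y2, y3 >= 0

Solving the primal: x* = (0, 8).
  primal value c^T x* = 16.
Solving the dual: y* = (0, 1.75, 0.25).
  dual value b^T y* = 16.
Strong duality: c^T x* = b^T y*. Confirmed.

16


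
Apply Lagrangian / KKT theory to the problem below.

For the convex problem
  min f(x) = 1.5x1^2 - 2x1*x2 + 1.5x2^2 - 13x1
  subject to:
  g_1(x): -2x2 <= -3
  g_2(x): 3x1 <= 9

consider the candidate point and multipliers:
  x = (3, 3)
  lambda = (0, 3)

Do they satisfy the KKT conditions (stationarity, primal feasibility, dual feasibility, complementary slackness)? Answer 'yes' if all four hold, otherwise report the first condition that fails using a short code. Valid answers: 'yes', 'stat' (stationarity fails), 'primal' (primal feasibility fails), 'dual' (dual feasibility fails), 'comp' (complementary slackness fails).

Gradient of f: grad f(x) = Q x + c = (-10, 3)
Constraint values g_i(x) = a_i^T x - b_i:
  g_1((3, 3)) = -3
  g_2((3, 3)) = 0
Stationarity residual: grad f(x) + sum_i lambda_i a_i = (-1, 3)
  -> stationarity FAILS
Primal feasibility (all g_i <= 0): OK
Dual feasibility (all lambda_i >= 0): OK
Complementary slackness (lambda_i * g_i(x) = 0 for all i): OK

Verdict: the first failing condition is stationarity -> stat.

stat


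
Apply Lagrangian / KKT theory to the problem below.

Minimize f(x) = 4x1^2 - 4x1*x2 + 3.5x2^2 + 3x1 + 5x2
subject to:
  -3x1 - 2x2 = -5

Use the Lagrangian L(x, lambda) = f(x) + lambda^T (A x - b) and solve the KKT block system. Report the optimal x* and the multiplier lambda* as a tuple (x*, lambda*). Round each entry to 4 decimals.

Form the Lagrangian:
  L(x, lambda) = (1/2) x^T Q x + c^T x + lambda^T (A x - b)
Stationarity (grad_x L = 0): Q x + c + A^T lambda = 0.
Primal feasibility: A x = b.

This gives the KKT block system:
  [ Q   A^T ] [ x     ]   [-c ]
  [ A    0  ] [ lambda ] = [ b ]

Solving the linear system:
  x*      = (1.1399, 0.7902)
  lambda* = (2.986)
  f(x*)   = 11.1503

x* = (1.1399, 0.7902), lambda* = (2.986)


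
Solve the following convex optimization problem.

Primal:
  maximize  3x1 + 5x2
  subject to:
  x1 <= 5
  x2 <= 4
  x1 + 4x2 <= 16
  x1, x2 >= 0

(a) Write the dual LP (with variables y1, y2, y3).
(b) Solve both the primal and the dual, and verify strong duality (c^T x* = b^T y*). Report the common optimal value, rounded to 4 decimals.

The standard primal-dual pair for 'max c^T x s.t. A x <= b, x >= 0' is:
  Dual:  min b^T y  s.t.  A^T y >= c,  y >= 0.

So the dual LP is:
  minimize  5y1 + 4y2 + 16y3
  subject to:
    y1 + y3 >= 3
    y2 + 4y3 >= 5
    y1, y2, y3 >= 0

Solving the primal: x* = (5, 2.75).
  primal value c^T x* = 28.75.
Solving the dual: y* = (1.75, 0, 1.25).
  dual value b^T y* = 28.75.
Strong duality: c^T x* = b^T y*. Confirmed.

28.75


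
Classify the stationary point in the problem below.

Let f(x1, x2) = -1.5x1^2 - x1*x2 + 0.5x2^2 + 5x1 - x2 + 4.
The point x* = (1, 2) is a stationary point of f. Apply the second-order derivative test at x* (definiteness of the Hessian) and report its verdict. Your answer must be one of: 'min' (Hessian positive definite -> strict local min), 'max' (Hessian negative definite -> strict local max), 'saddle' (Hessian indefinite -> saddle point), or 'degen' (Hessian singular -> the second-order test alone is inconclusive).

Compute the Hessian H = grad^2 f:
  H = [[-3, -1], [-1, 1]]
Verify stationarity: grad f(x*) = H x* + g = (0, 0).
Eigenvalues of H: -3.2361, 1.2361.
Eigenvalues have mixed signs, so H is indefinite -> x* is a saddle point.

saddle


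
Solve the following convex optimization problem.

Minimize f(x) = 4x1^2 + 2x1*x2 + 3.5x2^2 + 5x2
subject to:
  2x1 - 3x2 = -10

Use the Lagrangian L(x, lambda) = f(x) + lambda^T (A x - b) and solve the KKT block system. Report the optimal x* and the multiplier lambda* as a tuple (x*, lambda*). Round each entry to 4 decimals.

Form the Lagrangian:
  L(x, lambda) = (1/2) x^T Q x + c^T x + lambda^T (A x - b)
Stationarity (grad_x L = 0): Q x + c + A^T lambda = 0.
Primal feasibility: A x = b.

This gives the KKT block system:
  [ Q   A^T ] [ x     ]   [-c ]
  [ A    0  ] [ lambda ] = [ b ]

Solving the linear system:
  x*      = (-1.8548, 2.0968)
  lambda* = (5.3226)
  f(x*)   = 31.8548

x* = (-1.8548, 2.0968), lambda* = (5.3226)


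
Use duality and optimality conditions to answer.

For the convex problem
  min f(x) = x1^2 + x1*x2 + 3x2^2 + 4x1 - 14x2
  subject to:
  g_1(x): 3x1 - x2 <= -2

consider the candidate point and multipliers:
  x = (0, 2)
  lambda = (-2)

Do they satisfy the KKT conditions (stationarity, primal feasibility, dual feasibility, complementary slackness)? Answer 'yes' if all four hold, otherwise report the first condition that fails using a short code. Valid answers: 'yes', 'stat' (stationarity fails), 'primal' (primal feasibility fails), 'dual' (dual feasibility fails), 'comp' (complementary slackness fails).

Gradient of f: grad f(x) = Q x + c = (6, -2)
Constraint values g_i(x) = a_i^T x - b_i:
  g_1((0, 2)) = 0
Stationarity residual: grad f(x) + sum_i lambda_i a_i = (0, 0)
  -> stationarity OK
Primal feasibility (all g_i <= 0): OK
Dual feasibility (all lambda_i >= 0): FAILS
Complementary slackness (lambda_i * g_i(x) = 0 for all i): OK

Verdict: the first failing condition is dual_feasibility -> dual.

dual


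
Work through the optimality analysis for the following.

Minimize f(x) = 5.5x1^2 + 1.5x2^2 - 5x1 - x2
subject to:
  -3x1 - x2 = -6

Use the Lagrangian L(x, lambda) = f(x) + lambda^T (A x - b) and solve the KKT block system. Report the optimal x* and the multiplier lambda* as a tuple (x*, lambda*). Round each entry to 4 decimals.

Form the Lagrangian:
  L(x, lambda) = (1/2) x^T Q x + c^T x + lambda^T (A x - b)
Stationarity (grad_x L = 0): Q x + c + A^T lambda = 0.
Primal feasibility: A x = b.

This gives the KKT block system:
  [ Q   A^T ] [ x     ]   [-c ]
  [ A    0  ] [ lambda ] = [ b ]

Solving the linear system:
  x*      = (1.4737, 1.5789)
  lambda* = (3.7368)
  f(x*)   = 6.7368

x* = (1.4737, 1.5789), lambda* = (3.7368)


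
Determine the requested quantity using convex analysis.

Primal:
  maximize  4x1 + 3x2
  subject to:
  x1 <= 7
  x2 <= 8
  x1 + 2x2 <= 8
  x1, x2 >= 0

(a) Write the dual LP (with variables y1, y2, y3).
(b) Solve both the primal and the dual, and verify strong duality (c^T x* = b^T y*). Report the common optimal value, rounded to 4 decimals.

The standard primal-dual pair for 'max c^T x s.t. A x <= b, x >= 0' is:
  Dual:  min b^T y  s.t.  A^T y >= c,  y >= 0.

So the dual LP is:
  minimize  7y1 + 8y2 + 8y3
  subject to:
    y1 + y3 >= 4
    y2 + 2y3 >= 3
    y1, y2, y3 >= 0

Solving the primal: x* = (7, 0.5).
  primal value c^T x* = 29.5.
Solving the dual: y* = (2.5, 0, 1.5).
  dual value b^T y* = 29.5.
Strong duality: c^T x* = b^T y*. Confirmed.

29.5


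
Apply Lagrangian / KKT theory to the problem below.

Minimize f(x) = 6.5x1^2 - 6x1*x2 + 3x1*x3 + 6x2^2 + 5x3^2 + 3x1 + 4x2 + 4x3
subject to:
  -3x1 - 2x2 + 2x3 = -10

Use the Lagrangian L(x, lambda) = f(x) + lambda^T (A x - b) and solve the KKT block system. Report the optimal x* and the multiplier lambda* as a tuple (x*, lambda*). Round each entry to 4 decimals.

Form the Lagrangian:
  L(x, lambda) = (1/2) x^T Q x + c^T x + lambda^T (A x - b)
Stationarity (grad_x L = 0): Q x + c + A^T lambda = 0.
Primal feasibility: A x = b.

This gives the KKT block system:
  [ Q   A^T ] [ x     ]   [-c ]
  [ A    0  ] [ lambda ] = [ b ]

Solving the linear system:
  x*      = (1.5305, 1.0743, -1.6299)
  lambda* = (3.8539)
  f(x*)   = 20.4539

x* = (1.5305, 1.0743, -1.6299), lambda* = (3.8539)


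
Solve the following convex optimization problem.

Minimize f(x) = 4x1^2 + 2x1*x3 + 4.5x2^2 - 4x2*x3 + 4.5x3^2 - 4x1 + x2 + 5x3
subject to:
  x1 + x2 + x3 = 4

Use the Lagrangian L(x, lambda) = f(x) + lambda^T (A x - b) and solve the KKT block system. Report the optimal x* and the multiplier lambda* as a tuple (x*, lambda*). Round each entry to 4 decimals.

Form the Lagrangian:
  L(x, lambda) = (1/2) x^T Q x + c^T x + lambda^T (A x - b)
Stationarity (grad_x L = 0): Q x + c + A^T lambda = 0.
Primal feasibility: A x = b.

This gives the KKT block system:
  [ Q   A^T ] [ x     ]   [-c ]
  [ A    0  ] [ lambda ] = [ b ]

Solving the linear system:
  x*      = (1.5945, 1.4793, 0.9263)
  lambda* = (-10.6083)
  f(x*)   = 21.0829

x* = (1.5945, 1.4793, 0.9263), lambda* = (-10.6083)


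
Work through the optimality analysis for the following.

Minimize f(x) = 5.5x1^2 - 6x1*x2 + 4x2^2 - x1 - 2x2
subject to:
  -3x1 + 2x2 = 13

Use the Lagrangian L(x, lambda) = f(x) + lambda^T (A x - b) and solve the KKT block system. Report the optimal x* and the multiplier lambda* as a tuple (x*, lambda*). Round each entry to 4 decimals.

Form the Lagrangian:
  L(x, lambda) = (1/2) x^T Q x + c^T x + lambda^T (A x - b)
Stationarity (grad_x L = 0): Q x + c + A^T lambda = 0.
Primal feasibility: A x = b.

This gives the KKT block system:
  [ Q   A^T ] [ x     ]   [-c ]
  [ A    0  ] [ lambda ] = [ b ]

Solving the linear system:
  x*      = (-3.1818, 1.7273)
  lambda* = (-15.4545)
  f(x*)   = 100.3182

x* = (-3.1818, 1.7273), lambda* = (-15.4545)


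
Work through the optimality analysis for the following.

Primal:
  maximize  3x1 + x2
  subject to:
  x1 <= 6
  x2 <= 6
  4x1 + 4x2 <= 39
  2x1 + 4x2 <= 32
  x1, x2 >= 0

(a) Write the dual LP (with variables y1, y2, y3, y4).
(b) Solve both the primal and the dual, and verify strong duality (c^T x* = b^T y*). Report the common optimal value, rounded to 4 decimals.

The standard primal-dual pair for 'max c^T x s.t. A x <= b, x >= 0' is:
  Dual:  min b^T y  s.t.  A^T y >= c,  y >= 0.

So the dual LP is:
  minimize  6y1 + 6y2 + 39y3 + 32y4
  subject to:
    y1 + 4y3 + 2y4 >= 3
    y2 + 4y3 + 4y4 >= 1
    y1, y2, y3, y4 >= 0

Solving the primal: x* = (6, 3.75).
  primal value c^T x* = 21.75.
Solving the dual: y* = (2, 0, 0.25, 0).
  dual value b^T y* = 21.75.
Strong duality: c^T x* = b^T y*. Confirmed.

21.75


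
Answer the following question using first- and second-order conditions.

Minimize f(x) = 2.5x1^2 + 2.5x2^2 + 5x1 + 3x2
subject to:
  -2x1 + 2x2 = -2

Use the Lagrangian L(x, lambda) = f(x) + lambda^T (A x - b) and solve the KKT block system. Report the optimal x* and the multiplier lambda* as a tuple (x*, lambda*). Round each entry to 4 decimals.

Form the Lagrangian:
  L(x, lambda) = (1/2) x^T Q x + c^T x + lambda^T (A x - b)
Stationarity (grad_x L = 0): Q x + c + A^T lambda = 0.
Primal feasibility: A x = b.

This gives the KKT block system:
  [ Q   A^T ] [ x     ]   [-c ]
  [ A    0  ] [ lambda ] = [ b ]

Solving the linear system:
  x*      = (-0.3, -1.3)
  lambda* = (1.75)
  f(x*)   = -0.95

x* = (-0.3, -1.3), lambda* = (1.75)


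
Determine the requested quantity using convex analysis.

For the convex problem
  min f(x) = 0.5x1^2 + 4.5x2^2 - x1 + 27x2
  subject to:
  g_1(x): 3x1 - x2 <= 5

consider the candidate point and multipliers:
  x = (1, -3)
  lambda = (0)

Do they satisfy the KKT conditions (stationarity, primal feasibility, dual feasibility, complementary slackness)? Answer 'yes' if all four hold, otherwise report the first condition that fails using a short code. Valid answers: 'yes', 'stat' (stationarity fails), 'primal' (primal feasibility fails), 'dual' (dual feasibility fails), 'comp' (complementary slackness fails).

Gradient of f: grad f(x) = Q x + c = (0, 0)
Constraint values g_i(x) = a_i^T x - b_i:
  g_1((1, -3)) = 1
Stationarity residual: grad f(x) + sum_i lambda_i a_i = (0, 0)
  -> stationarity OK
Primal feasibility (all g_i <= 0): FAILS
Dual feasibility (all lambda_i >= 0): OK
Complementary slackness (lambda_i * g_i(x) = 0 for all i): OK

Verdict: the first failing condition is primal_feasibility -> primal.

primal


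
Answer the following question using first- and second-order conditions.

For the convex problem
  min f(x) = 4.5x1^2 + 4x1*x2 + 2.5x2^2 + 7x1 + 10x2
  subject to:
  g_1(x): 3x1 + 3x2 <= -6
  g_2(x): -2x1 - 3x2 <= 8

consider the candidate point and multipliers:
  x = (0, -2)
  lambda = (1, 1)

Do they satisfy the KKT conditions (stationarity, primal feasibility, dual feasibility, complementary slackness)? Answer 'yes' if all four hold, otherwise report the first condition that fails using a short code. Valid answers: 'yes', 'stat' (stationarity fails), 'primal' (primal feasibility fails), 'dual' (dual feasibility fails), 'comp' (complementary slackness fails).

Gradient of f: grad f(x) = Q x + c = (-1, 0)
Constraint values g_i(x) = a_i^T x - b_i:
  g_1((0, -2)) = 0
  g_2((0, -2)) = -2
Stationarity residual: grad f(x) + sum_i lambda_i a_i = (0, 0)
  -> stationarity OK
Primal feasibility (all g_i <= 0): OK
Dual feasibility (all lambda_i >= 0): OK
Complementary slackness (lambda_i * g_i(x) = 0 for all i): FAILS

Verdict: the first failing condition is complementary_slackness -> comp.

comp


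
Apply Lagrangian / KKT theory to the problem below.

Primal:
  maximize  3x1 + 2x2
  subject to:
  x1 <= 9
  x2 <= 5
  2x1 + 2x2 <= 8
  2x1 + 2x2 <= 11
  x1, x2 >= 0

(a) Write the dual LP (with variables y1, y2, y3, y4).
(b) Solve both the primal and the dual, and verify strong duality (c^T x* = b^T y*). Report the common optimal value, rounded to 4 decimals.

The standard primal-dual pair for 'max c^T x s.t. A x <= b, x >= 0' is:
  Dual:  min b^T y  s.t.  A^T y >= c,  y >= 0.

So the dual LP is:
  minimize  9y1 + 5y2 + 8y3 + 11y4
  subject to:
    y1 + 2y3 + 2y4 >= 3
    y2 + 2y3 + 2y4 >= 2
    y1, y2, y3, y4 >= 0

Solving the primal: x* = (4, 0).
  primal value c^T x* = 12.
Solving the dual: y* = (0, 0, 1.5, 0).
  dual value b^T y* = 12.
Strong duality: c^T x* = b^T y*. Confirmed.

12


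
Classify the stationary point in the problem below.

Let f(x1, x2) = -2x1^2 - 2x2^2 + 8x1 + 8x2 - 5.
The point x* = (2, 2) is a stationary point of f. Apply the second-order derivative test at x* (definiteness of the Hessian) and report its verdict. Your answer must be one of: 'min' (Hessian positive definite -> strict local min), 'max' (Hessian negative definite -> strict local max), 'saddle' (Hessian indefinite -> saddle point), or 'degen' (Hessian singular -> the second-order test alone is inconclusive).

Compute the Hessian H = grad^2 f:
  H = [[-4, 0], [0, -4]]
Verify stationarity: grad f(x*) = H x* + g = (0, 0).
Eigenvalues of H: -4, -4.
Both eigenvalues < 0, so H is negative definite -> x* is a strict local max.

max


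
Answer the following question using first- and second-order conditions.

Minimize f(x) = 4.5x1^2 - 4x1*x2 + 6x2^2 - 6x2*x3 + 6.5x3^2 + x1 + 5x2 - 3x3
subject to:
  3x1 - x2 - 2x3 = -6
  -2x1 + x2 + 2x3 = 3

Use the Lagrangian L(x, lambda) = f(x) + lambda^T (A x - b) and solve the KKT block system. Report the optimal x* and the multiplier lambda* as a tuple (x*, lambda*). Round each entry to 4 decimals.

Form the Lagrangian:
  L(x, lambda) = (1/2) x^T Q x + c^T x + lambda^T (A x - b)
Stationarity (grad_x L = 0): Q x + c + A^T lambda = 0.
Primal feasibility: A x = b.

This gives the KKT block system:
  [ Q   A^T ] [ x     ]   [-c ]
  [ A    0  ] [ lambda ] = [ b ]

Solving the linear system:
  x*      = (-3, -1.7529, -0.6235)
  lambda* = (19.5765, 19.8706)
  f(x*)   = 23.9765

x* = (-3, -1.7529, -0.6235), lambda* = (19.5765, 19.8706)


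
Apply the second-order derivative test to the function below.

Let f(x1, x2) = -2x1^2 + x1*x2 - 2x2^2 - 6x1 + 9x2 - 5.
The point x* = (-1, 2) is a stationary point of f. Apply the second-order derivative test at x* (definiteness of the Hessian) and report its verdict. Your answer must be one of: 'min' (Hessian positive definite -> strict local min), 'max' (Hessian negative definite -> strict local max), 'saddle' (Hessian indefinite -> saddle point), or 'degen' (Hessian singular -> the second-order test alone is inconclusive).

Compute the Hessian H = grad^2 f:
  H = [[-4, 1], [1, -4]]
Verify stationarity: grad f(x*) = H x* + g = (0, 0).
Eigenvalues of H: -5, -3.
Both eigenvalues < 0, so H is negative definite -> x* is a strict local max.

max


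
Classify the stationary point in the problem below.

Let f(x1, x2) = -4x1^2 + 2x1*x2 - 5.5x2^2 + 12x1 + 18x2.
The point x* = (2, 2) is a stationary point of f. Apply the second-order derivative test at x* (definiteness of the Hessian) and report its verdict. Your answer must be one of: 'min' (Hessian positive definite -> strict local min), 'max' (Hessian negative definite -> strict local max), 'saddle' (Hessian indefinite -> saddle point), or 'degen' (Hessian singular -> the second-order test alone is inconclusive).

Compute the Hessian H = grad^2 f:
  H = [[-8, 2], [2, -11]]
Verify stationarity: grad f(x*) = H x* + g = (0, 0).
Eigenvalues of H: -12, -7.
Both eigenvalues < 0, so H is negative definite -> x* is a strict local max.

max


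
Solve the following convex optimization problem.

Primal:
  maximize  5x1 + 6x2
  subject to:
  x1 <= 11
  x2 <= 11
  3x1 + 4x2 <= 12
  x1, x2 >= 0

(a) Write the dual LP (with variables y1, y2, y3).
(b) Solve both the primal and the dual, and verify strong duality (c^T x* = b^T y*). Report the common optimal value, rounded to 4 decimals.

The standard primal-dual pair for 'max c^T x s.t. A x <= b, x >= 0' is:
  Dual:  min b^T y  s.t.  A^T y >= c,  y >= 0.

So the dual LP is:
  minimize  11y1 + 11y2 + 12y3
  subject to:
    y1 + 3y3 >= 5
    y2 + 4y3 >= 6
    y1, y2, y3 >= 0

Solving the primal: x* = (4, 0).
  primal value c^T x* = 20.
Solving the dual: y* = (0, 0, 1.6667).
  dual value b^T y* = 20.
Strong duality: c^T x* = b^T y*. Confirmed.

20
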